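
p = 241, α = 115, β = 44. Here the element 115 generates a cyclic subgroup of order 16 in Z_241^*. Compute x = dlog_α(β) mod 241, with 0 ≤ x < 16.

7

Successive powers of 115 modulo 241:
  115^0=1  115^1=115  115^2=211  115^3=165  115^4=177  115^5=111
  115^6=233  115^7=44
So 115^7 ≡ 44 (mod 241), giving x = 7.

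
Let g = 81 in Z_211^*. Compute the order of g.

105

The order of 81 must divide p − 1 = 210 = 2 · 3 · 5 · 7.
Divisors: 1, 2, 3, 5, 6, 7, 10, 14, 15, 21, 30, 35, 42, 70, 105, 210.
Check each in increasing order: 81^1 ≡ 81;  81^2 ≡ 20;  81^3 ≡ 143;  81^5 ≡ 117;  81^6 ≡ 193;  81^7 ≡ 19;  81^10 ≡ 185;  81^14 ≡ 150;  81^15 ≡ 123;  81^21 ≡ 107;  81^30 ≡ 148;  81^35 ≡ 14;  81^42 ≡ 55;  81^70 ≡ 196;  81^105 ≡ 1.
Smallest exponent giving 1 is 105.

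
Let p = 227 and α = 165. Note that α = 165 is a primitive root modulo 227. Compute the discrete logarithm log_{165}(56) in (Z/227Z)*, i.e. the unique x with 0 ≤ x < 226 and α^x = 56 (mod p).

Baby-step giant-step with m = ceil(sqrt(226)) = 16.
Baby table (165^j mod 227 for j=0..15):
  0:1  1:165  2:212  3:22  4:225  5:124  6:30  7:183
  8:4  9:206  10:167  11:88  12:219  13:42  14:120  15:51
Giant step factor: 165^(-16) ≡ 71 (mod 227).
Scan 56·71^i mod 227 for i = 0, 1, …:
  i=0: 56   i=1: 117   i=2: 135   i=3: 51
Match at i=3, j=15: x = 3·16 + 15 = 63.

63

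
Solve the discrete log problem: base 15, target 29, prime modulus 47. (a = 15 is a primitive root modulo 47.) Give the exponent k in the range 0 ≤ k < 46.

17

Successive powers of 15 modulo 47:
  15^0=1  15^1=15  15^2=37  15^3=38  15^4=6  15^5=43
  15^6=34  15^7=40  15^8=36  15^9=23  15^10=16  15^11=5
  15^12=28  15^13=44  15^14=2  15^15=30  15^16=27  15^17=29
So 15^17 ≡ 29 (mod 47), giving k = 17.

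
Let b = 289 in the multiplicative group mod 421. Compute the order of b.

105

The order of 289 must divide p − 1 = 420 = 2^2 · 3 · 5 · 7.
Divisors: 1, 2, 3, 4, 5, 6, 7, 10, 12, 14, 15, 20, 21, 28, 30, 35, 42, 60, 70, 84, 105, 140, 210, 420.
Check each in increasing order: 289^1 ≡ 289;  289^2 ≡ 163;  289^3 ≡ 376;  289^4 ≡ 46;  289^5 ≡ 243;  289^6 ≡ 341;  289^7 ≡ 35;  289^10 ≡ 109;  289^12 ≡ 85;  289^14 ≡ 383;  289^15 ≡ 385;  289^20 ≡ 93;  289^21 ≡ 354;  289^28 ≡ 181;  289^30 ≡ 33;  289^35 ≡ 20;  289^42 ≡ 279;  289^60 ≡ 247;  289^70 ≡ 400;  289^84 ≡ 377;  289^105 ≡ 1.
Smallest exponent giving 1 is 105.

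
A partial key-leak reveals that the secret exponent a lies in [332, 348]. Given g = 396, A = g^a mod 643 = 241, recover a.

342

Compute 396^332 mod 643 = 307, then multiply by 396 repeatedly:
  396^332=307  396^333=45  396^334=459  396^335=438  396^336=481
  396^337=148  396^338=95  396^339=326  396^340=496  396^341=301
  396^342=241
Found 241 at exponent 342.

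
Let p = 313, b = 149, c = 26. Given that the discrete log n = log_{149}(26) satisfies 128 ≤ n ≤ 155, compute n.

Compute 149^128 mod 313 = 26, then multiply by 149 repeatedly:
  149^128=26
Found 26 at exponent 128.

128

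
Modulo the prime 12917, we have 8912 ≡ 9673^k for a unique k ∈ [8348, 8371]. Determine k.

8356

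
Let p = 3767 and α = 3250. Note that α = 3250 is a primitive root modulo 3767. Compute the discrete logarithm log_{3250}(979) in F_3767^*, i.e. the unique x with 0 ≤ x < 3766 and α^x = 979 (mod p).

Baby-step giant-step with m = ceil(sqrt(3766)) = 62.
Baby table (3250^j mod 3767 for j=0..61):
  0:1  1:3250  2:3599  3:215  4:1855  5:1550  6:1021  7:3290
  8:1754  9:1029  10:2921  11:410  12:2749  13:2693  14:1509  15:3383
  16:2644  17:473  18:314  19:3410  20:3753  21:3471  22:2352  23:757
  24:399  25:902  26:774  27:2911  28:1813  29:662  30:543  31:1794
  32:2951  33:3735  34:1476  35:1609  36:654  37:912  38:3138  39:1231
  40:196  41:377  42:975  43:703  44:1948  45:2440  46:465  47:683
  48:987  49:2033  50:3699  51:1253  52:123  53:448  54:1938  55:76
  56:2145  57:2300  58:1272  59:1601  60:1023  61:2256
Giant step factor: 3250^(-62) ≡ 263 (mod 3767).
Scan 979·263^i mod 3767 for i = 0, 1, …:
  i=0: 979   i=1: 1321   i=2: 859   i=3: 3664
  i=4: 3047   i=5: 2757   i=6: 1827   i=7: 2092
  i=8: 214   i=9: 3544     …   i=49: 145
  i=50: 465
Match at i=50, j=46: x = 50·62 + 46 = 3146.

3146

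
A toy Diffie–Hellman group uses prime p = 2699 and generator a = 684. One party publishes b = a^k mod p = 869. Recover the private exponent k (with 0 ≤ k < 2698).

1690

Baby-step giant-step with m = ceil(sqrt(2698)) = 52.
Baby table (684^j mod 2699 for j=0..51):
  0:1  1:684  2:929  3:1171  4:2060  5:162  6:149  7:2053
  8:772  9:1743  10:1953  11:2546  12:609  13:910  14:1670  15:603
  16:2204  17:1494  18:1674  19:640  20:522  21:780  22:1817  23:1288
  24:1118  25:895  26:2206  27:163  28:833  29:283  30:1943  31:1104
  32:2115  33:2695  34:2662  35:1682  36:714  37:2556  38:2051  39:2103
  40:2584  41:2310  42:1125  43:285  44:612  45:263  46:1758  47:1417
  48:287  49:1980  50:2121  51:1401
Giant step factor: 684^(-52) ≡ 2466 (mod 2699).
Scan 869·2466^i mod 2699 for i = 0, 1, …:
  i=0: 869   i=1: 2647   i=2: 1320   i=3: 126
  i=4: 331   i=5: 1148   i=6: 2416   i=7: 1163
  i=8: 1620   i=9: 400     …   i=31: 1647
  i=32: 2206
Match at i=32, j=26: k = 32·52 + 26 = 1690.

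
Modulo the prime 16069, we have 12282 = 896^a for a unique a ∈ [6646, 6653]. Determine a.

Compute 896^6646 mod 16069 = 4853, then multiply by 896 repeatedly:
  896^6646=4853  896^6647=9658  896^6648=8446  896^6649=15186  896^6650=12282
Found 12282 at exponent 6650.

6650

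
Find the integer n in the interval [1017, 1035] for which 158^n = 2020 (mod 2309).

1032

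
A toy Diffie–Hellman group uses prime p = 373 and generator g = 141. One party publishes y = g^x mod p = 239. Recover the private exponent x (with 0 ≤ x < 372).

308

Baby-step giant-step with m = ceil(sqrt(372)) = 20.
Baby table (141^j mod 373 for j=0..19):
  0:1  1:141  2:112  3:126  4:235  5:311  6:210  7:143
  8:21  9:350  10:114  11:35  12:86  13:190  14:307  15:19
  16:68  17:263  18:156  19:362
Giant step factor: 141^(-20) ≡ 177 (mod 373).
Scan 239·177^i mod 373 for i = 0, 1, …:
  i=0: 239   i=1: 154   i=2: 29   i=3: 284
  i=4: 286   i=5: 267   i=6: 261   i=7: 318
  i=8: 336   i=9: 165     …   i=14: 253
  i=15: 21
Match at i=15, j=8: x = 15·20 + 8 = 308.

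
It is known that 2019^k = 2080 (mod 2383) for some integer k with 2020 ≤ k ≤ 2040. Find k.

2027

Compute 2019^2020 mod 2383 = 2241, then multiply by 2019 repeatedly:
  2019^2020=2241  2019^2021=1645  2019^2022=1736  2019^2023=1974  2019^2024=1130
  2019^2025=939  2019^2026=1356  2019^2027=2080
Found 2080 at exponent 2027.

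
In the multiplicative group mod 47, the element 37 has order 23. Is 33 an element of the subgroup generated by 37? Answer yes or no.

⟨37⟩ has order 23; its elements mod 47 are {1, 2, 3, 4, 6, 7, 8, 9, 12, 14, 16, 17, 18, 21, 24, 25, 27, 28, 32, 34, 36, 37, 42}.
33 is not in this set.

no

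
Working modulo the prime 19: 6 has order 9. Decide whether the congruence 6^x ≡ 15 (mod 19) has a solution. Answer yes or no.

no

⟨6⟩ has order 9; its elements mod 19 are {1, 4, 5, 6, 7, 9, 11, 16, 17}.
15 is not in this set.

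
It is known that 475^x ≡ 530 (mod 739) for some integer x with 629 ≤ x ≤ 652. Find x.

Compute 475^629 mod 739 = 355, then multiply by 475 repeatedly:
  475^629=355  475^630=133  475^631=360  475^632=291  475^633=32
  475^634=420  475^635=709  475^636=530
Found 530 at exponent 636.

636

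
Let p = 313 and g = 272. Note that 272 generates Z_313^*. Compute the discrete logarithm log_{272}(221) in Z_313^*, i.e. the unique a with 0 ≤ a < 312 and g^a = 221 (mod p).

55

Baby-step giant-step with m = ceil(sqrt(312)) = 18.
Baby table (272^j mod 313 for j=0..17):
  0:1  1:272  2:116  3:252  4:310  5:123  6:278  7:183
  8:9  9:257  10:105  11:77  12:286  13:168  14:311  15:82
  16:81  17:122
Giant step factor: 272^(-18) ≡ 261 (mod 313).
Scan 221·261^i mod 313 for i = 0, 1, …:
  i=0: 221   i=1: 89   i=2: 67   i=3: 272
Match at i=3, j=1: a = 3·18 + 1 = 55.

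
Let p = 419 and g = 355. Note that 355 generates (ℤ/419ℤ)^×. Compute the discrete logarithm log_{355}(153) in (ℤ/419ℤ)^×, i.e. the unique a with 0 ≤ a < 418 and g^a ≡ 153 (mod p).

Baby-step giant-step with m = ceil(sqrt(418)) = 21.
Baby table (355^j mod 419 for j=0..20):
  0:1  1:355  2:325  3:150  4:37  5:146  6:293  7:103
  8:112  9:374  10:366  11:40  12:373  13:11  14:134  15:223
  16:393  17:407  18:349  19:290  20:295
Giant step factor: 355^(-21) ≡ 67 (mod 419).
Scan 153·67^i mod 419 for i = 0, 1, …:
  i=0: 153   i=1: 195   i=2: 76   i=3: 64
  i=4: 98   i=5: 281   i=6: 391   i=7: 219
  i=8: 8   i=9: 117   i=10: 297   i=11: 206
  i=12: 394   i=13: 1
Match at i=13, j=0: a = 13·21 + 0 = 273.

273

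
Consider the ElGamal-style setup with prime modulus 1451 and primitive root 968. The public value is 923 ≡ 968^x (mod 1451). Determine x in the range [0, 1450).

Baby-step giant-step with m = ceil(sqrt(1450)) = 39.
Baby table (968^j mod 1451 for j=0..38):
  0:1  1:968  2:1129  3:269  4:663  5:442  6:1262  7:1325
  8:1367  9:1395  10:930  11:620  12:897  13:598  14:1366  15:427
  16:1252  17:351  18:234  19:156  20:104  21:553  22:1336  23:407
  24:755  25:987  26:658  27:1406  28:1421  29:1431  30:954  31:636
  32:424  33:1250  34:1317  35:878  36:1069  37:229  38:1120
Giant step factor: 968^(-39) ≡ 160 (mod 1451).
Scan 923·160^i mod 1451 for i = 0, 1, …:
  i=0: 923   i=1: 1129
Match at i=1, j=2: x = 1·39 + 2 = 41.

41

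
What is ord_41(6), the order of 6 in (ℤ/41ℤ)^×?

40

The order of 6 must divide p − 1 = 40 = 2^3 · 5.
Divisors: 1, 2, 4, 5, 8, 10, 20, 40.
Check each in increasing order: 6^1 ≡ 6;  6^2 ≡ 36;  6^4 ≡ 25;  6^5 ≡ 27;  6^8 ≡ 10;  6^10 ≡ 32;  6^20 ≡ 40;  6^40 ≡ 1.
Smallest exponent giving 1 is 40.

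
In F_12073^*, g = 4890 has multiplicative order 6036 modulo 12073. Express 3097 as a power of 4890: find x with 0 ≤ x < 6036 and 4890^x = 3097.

1878

Baby-step giant-step with m = ceil(sqrt(6036)) = 78.
Baby table (4890^j mod 12073 for j=0..77):
  0:1  1:4890  2:7560  3:874  4:18  5:3509  6:3277  7:3659
  8:324  9:2797  10:10694  11:5497  12:5832  13:2054  14:11397  15:2362
  16:8392  17:753  18:11978  19:6297  20:6180  21:1481  22:10363  23:4689
  24:2583  25:2512  26:5439  27:11964  28:10275  29:8997  30:1318  31:10111
  32:3855  33:4997  34:11651  35:903  36:9025  37:5435  38:4477  39:4181
  40:5501  41:1246  42:8148  43:2820  44:2434  45:10355  46:1788  47:2468
  48:7593  49:5295  50:8038  51:8205  52:3871  53:10799  54:11881  55:2814
  56:9313  57:1214  58:8617  59:2360  60:10685  61:9779  62:10230  63:6261
  64:11235  65:7000  66:3045  67:4041  68:9062  69:5270  70:6518  71:300
  72:6167  73:10349  74:8667  75:5400  76:2349  77:5187
Giant step factor: 4890^(-78) ≡ 2791 (mod 12073).
Scan 3097·2791^i mod 12073 for i = 0, 1, …:
  i=0: 3097   i=1: 11532   i=2: 11267   i=3: 8105
  i=4: 8326   i=5: 9414   i=6: 3626   i=7: 2992
  i=8: 8229   i=9: 4293     …   i=23: 477
  i=24: 3277
Match at i=24, j=6: x = 24·78 + 6 = 1878.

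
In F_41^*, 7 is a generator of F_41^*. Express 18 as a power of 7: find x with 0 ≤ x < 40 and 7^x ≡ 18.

24

Successive powers of 7 modulo 41:
  7^0=1  7^1=7  7^2=8  7^3=15  7^4=23  7^5=38
  7^6=20  7^7=17  7^8=37  7^9=13  7^10=9  7^11=22
  7^12=31  7^13=12  7^14=2  7^15=14  7^16=16  7^17=30
  7^18=5  7^19=35  7^20=40  7^21=34  7^22=33  7^23=26
  7^24=18
So 7^24 ≡ 18 (mod 41), giving x = 24.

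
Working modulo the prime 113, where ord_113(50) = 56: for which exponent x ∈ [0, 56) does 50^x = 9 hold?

17

Baby-step giant-step with m = ceil(sqrt(56)) = 8.
Baby table (50^j mod 113 for j=0..7):
  0:1  1:50  2:14  3:22  4:83  5:82  6:32  7:18
Giant step factor: 50^(-8) ≡ 28 (mod 113).
Scan 9·28^i mod 113 for i = 0, 1, …:
  i=0: 9   i=1: 26   i=2: 50
Match at i=2, j=1: x = 2·8 + 1 = 17.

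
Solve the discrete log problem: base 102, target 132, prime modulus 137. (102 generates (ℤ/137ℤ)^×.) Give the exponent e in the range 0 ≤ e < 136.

Baby-step giant-step with m = ceil(sqrt(136)) = 12.
Baby table (102^j mod 137 for j=0..11):
  0:1  1:102  2:129  3:6  4:64  5:89  6:36  7:110
  8:123  9:79  10:112  11:53
Giant step factor: 102^(-12) ≡ 87 (mod 137).
Scan 132·87^i mod 137 for i = 0, 1, …:
  i=0: 132   i=1: 113   i=2: 104   i=3: 6
Match at i=3, j=3: e = 3·12 + 3 = 39.

39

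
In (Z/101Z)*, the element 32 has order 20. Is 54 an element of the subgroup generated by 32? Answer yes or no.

⟨32⟩ has order 20; its elements mod 101 are {1, 6, 10, 14, 17, 32, 36, 39, 41, 44, 57, 60, 62, 65, 69, 84, 87, 91, 95, 100}.
54 is not in this set.

no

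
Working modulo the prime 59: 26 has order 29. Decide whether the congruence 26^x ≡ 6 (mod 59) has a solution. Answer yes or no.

no

6 ∈ ⟨26⟩ iff 6^29 ≡ 1 (mod 59), since |⟨26⟩| = 29.
6^29 mod 59 = 58.
Since 58 ≠ 1, 6 does not lie in the subgroup.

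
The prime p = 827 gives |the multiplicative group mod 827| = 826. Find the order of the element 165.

826

The order of 165 must divide p − 1 = 826 = 2 · 7 · 59.
Divisors: 1, 2, 7, 14, 59, 118, 413, 826.
Check each in increasing order: 165^1 ≡ 165;  165^2 ≡ 761;  165^7 ≡ 707;  165^14 ≡ 341;  165^59 ≡ 337;  165^118 ≡ 270;  165^413 ≡ 826;  165^826 ≡ 1.
Smallest exponent giving 1 is 826.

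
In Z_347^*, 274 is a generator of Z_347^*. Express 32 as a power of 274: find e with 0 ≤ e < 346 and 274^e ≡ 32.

Baby-step giant-step with m = ceil(sqrt(346)) = 19.
Baby table (274^j mod 347 for j=0..18):
  0:1  1:274  2:124  3:317  4:108  5:97  6:206  7:230
  8:213  9:66  10:40  11:203  12:102  13:188  14:156  15:63
  16:259  17:178  18:192
Giant step factor: 274^(-19) ≡ 273 (mod 347).
Scan 32·273^i mod 347 for i = 0, 1, …:
  i=0: 32   i=1: 61   i=2: 344   i=3: 222
  i=4: 228   i=5: 131   i=6: 22   i=7: 107
  i=8: 63
Match at i=8, j=15: e = 8·19 + 15 = 167.

167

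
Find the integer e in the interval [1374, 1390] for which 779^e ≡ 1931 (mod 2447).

1379

Compute 779^1374 mod 2447 = 2068, then multiply by 779 repeatedly:
  779^1374=2068  779^1375=846  779^1376=791  779^1377=1992  779^1378=370
  779^1379=1931
Found 1931 at exponent 1379.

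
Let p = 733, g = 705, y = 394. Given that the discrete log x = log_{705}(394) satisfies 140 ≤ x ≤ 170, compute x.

165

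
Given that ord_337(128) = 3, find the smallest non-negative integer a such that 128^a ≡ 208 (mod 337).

2

Successive powers of 128 modulo 337:
  128^0=1  128^1=128  128^2=208
So 128^2 ≡ 208 (mod 337), giving a = 2.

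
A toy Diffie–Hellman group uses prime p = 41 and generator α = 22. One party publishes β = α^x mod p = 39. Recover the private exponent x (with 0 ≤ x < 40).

14

Successive powers of 22 modulo 41:
  22^0=1  22^1=22  22^2=33  22^3=29  22^4=23  22^5=14
  22^6=21  22^7=11  22^8=37  22^9=35  22^10=32  22^11=7
  22^12=31  22^13=26  22^14=39
So 22^14 ≡ 39 (mod 41), giving x = 14.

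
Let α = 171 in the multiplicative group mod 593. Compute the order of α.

296

The order of 171 must divide p − 1 = 592 = 2^4 · 37.
Divisors: 1, 2, 4, 8, 16, 37, 74, 148, 296, 592.
Check each in increasing order: 171^1 ≡ 171;  171^2 ≡ 184;  171^4 ≡ 55;  171^8 ≡ 60;  171^16 ≡ 42;  171^37 ≡ 59;  171^74 ≡ 516;  171^148 ≡ 592;  171^296 ≡ 1.
Smallest exponent giving 1 is 296.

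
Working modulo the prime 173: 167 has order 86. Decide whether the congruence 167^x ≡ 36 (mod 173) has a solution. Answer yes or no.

yes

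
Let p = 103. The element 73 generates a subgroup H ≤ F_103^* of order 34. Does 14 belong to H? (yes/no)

yes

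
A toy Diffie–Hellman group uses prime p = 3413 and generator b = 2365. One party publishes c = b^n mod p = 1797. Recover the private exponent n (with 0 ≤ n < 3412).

3014

Baby-step giant-step with m = ceil(sqrt(3412)) = 59.
Baby table (2365^j mod 3413 for j=0..58):
  0:1  1:2365  2:2731  3:1419  4:956  5:1534  6:3304  7:1603
  8:2665  9:2327  10:1599  11:31  12:1642  13:2749  14:3033  15:2332
  16:3185  17:34  18:1911  19:703  20:464  21:1787  22:961  23:3120
  24:3307  25:1872  26:619  27:3171  28:1054  29:1220  30:1315  31:732
  32:789  33:2487  34:1156  35:127  36:11  37:2124  38:2737  39:1957
  40:277  41:3222  42:2214  43:568  44:2011  45:1706  46:524  47:341
  48:997  49:2935  50:2646  51:1761  52:905  53:374  54:543  55:907
  56:1691  57:2592  58:332
Giant step factor: 2365^(-59) ≡ 2928 (mod 3413).
Scan 1797·2928^i mod 3413 for i = 0, 1, …:
  i=0: 1797   i=1: 2183   i=2: 2688   i=3: 86
  i=4: 2659   i=5: 499   i=6: 308   i=7: 792
  i=8: 1549   i=9: 3008     …   i=50: 1355
  i=51: 1534
Match at i=51, j=5: n = 51·59 + 5 = 3014.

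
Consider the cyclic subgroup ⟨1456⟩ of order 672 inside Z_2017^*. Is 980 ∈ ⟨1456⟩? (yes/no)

980 ∈ ⟨1456⟩ iff 980^672 ≡ 1 (mod 2017), since |⟨1456⟩| = 672.
980^672 mod 2017 = 1.
Since 1 = 1, 980 lies in the subgroup.

yes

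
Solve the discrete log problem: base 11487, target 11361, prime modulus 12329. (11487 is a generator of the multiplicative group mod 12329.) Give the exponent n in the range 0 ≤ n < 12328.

7588

Baby-step giant-step with m = ceil(sqrt(12328)) = 112.
Baby table (11487^j mod 12329 for j=0..111):
  0:1  1:11487  2:6211  3:10163  4:11409  5:10242  6:6536  7:7751
  8:8028  9:9045  10:3432  11:7571  12:11640  13:675  14:11113  15:565
  16:5101  17:7779  18:9110  19:10347  20:4429  21:6469  22:2520  23:11077
  24:6219  25:3427  26:11781  27:5243  28:11505  29:3384  30:11000  31:9408
  32:6011  33:5957  34:2109  35:11927  36:5601  37:5965  38:7702  39:12299
  40:602  41:10934  42:3335  43:2942  44:965  45:1184  46:1721  47:5740
  48:12217  49:8001  50:7121  51:8341  52:4408  53:11822  54:7708  55:7247
  56:881  57:10267  58:10144  59:2749  60:3194  61:10703  62:573  63:10694
  64:8151  65:4111  66:2987  67:62  68:9441  69:2883  70:1327  71:4605
  72:6225  73:10704  74:12060  75:4576  76:5985  77:3191  78:900  79:6598
  80:4863  81:10911  82:10372  83:8037  84:1467  85:10015  86:406  87:3360
  88:6550  89:8292  90:8679  91:3379  92:2881  93:3011  94:4512  95:10557
  96:215  97:3905  98:3833  99:2812  100:11793  101:7468  102:12063  103:2050
  104:12289  105:9022  106:10469  107:337  108:12142  109:9506  110:9798  111:10514
Giant step factor: 11487^(-112) ≡ 501 (mod 12329).
Scan 11361·501^i mod 12329 for i = 0, 1, …:
  i=0: 11361   i=1: 8192   i=2: 10964   i=3: 6559
  i=4: 6545   i=5: 11860   i=6: 11611   i=7: 10152
  i=8: 6604   i=9: 4432     …   i=66: 8050
  i=67: 1467
Match at i=67, j=84: n = 67·112 + 84 = 7588.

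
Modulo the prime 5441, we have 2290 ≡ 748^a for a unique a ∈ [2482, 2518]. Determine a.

Compute 748^2482 mod 5441 = 2495, then multiply by 748 repeatedly:
  748^2482=2495  748^2483=5438  748^2484=3197  748^2485=2757  748^2486=97
  748^2487=1823  748^2488=3354  748^2489=491  748^2490=2721  748^2491=374
  748^2492=2261  748^2493=4518  748^2494=603  748^2495=4882  748^2496=825
  748^2497=2267  748^2498=3565  748^2499=530  748^2500=4688  748^2501=2620
  748^2502=1000  748^2503=2583  748^2504=529  748^2505=3940  748^2506=3539
  748^2507=2846  748^2508=1377  748^2509=1647  748^2510=2290
Found 2290 at exponent 2510.

2510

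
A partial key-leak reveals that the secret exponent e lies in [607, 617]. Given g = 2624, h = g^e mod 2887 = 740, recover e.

617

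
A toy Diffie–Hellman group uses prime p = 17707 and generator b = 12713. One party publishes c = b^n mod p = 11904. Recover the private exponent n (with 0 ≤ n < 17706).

Baby-step giant-step with m = ceil(sqrt(17706)) = 134.
Baby table (12713^j mod 17707 for j=0..133):
  0:1  1:12713  2:8580  3:2420  4:8401  5:10996  6:13090  7:2784
  8:14406  9:17684  10:8620  11:15144  12:15168  13:1554  14:12697  15:17656
  16:6796  17:5095  18:529  19:14224  20:5828  21:5276  22:17379  23:8988
  24:1173  25:3055  26:6764  27:5540  28:9281  29:7612  30:2601  31:7544
  32:5760  33:8435  34:563  35:3791  36:14236  37:16728  38:1994  39:11005
  40:3558  41:9176  42:772  43:4758  44:1342  45:9005  46:4810  47:7259
  48:12490  49:6701  50:1436  51:17658  52:14515  53:4548  54:5369  55:13319
  56:10113  57:13749  58:5240  59:2386  60:1127  61:2588  62:1638  63:462
  64:12389  65:15299  66:2499  67:3429  68:15950  69:9493  70:11304  71:15447
  72:7081  73:16072  74:2263  75:13351  76:9668  77:4997  78:11852  79:5613
  80:16566  81:14207  82:2191  83:1072  84:11653  85:7827  86:9018  87:10716
  88:12557  89:8536  90:9672  91:2728  92:10758  93:15293  94:14756  95:5070
  96:1430  97:12208  98:16156  99:7735  100:8084  101:464  102:2401  103:14752
  104:7339  105:2524  106:2528  107:259  108:16872  109:8845  110:7035  111:15605
  112:14844  113:8273  114:12776  115:12684  116:11750  117:1498  118:9049  119:15265
  120:12932  121:12728  122:4498  123:7171  124:9287  125:13062  126:960  127:4357
  128:3045  129:3583  130:8275  131:2788  132:12137  133:16590
Giant step factor: 12713^(-134) ≡ 16214 (mod 17707).
Scan 11904·16214^i mod 17707 for i = 0, 1, …:
  i=0: 11904   i=1: 5156   i=2: 4637   i=3: 396
  i=4: 10810   i=5: 9454   i=6: 15364   i=7: 9820
  i=8: 136   i=9: 9436     …   i=34: 6652
  i=35: 2191
Match at i=35, j=82: n = 35·134 + 82 = 4772.

4772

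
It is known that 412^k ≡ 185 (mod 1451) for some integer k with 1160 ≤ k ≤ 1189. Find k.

Compute 412^1160 mod 1451 = 623, then multiply by 412 repeatedly:
  412^1160=623  412^1161=1300  412^1162=181  412^1163=571  412^1164=190
  412^1165=1377  412^1166=1434  412^1167=251  412^1168=391  412^1169=31
  412^1170=1164  412^1171=738  412^1172=797  412^1173=438  412^1174=532
  412^1175=83  412^1176=823  412^1177=993  412^1178=1385  412^1179=377
  412^1180=67  412^1181=35  412^1182=1361  412^1183=646  412^1184=619
  412^1185=1103  412^1186=273  412^1187=749  412^1188=976  412^1189=185
Found 185 at exponent 1189.

1189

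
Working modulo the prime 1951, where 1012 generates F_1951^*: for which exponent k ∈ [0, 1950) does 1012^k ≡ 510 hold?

Baby-step giant-step with m = ceil(sqrt(1950)) = 45.
Baby table (1012^j mod 1951 for j=0..44):
  0:1  1:1012  2:1820  3:96  4:1553  5:1081  6:1412  7:812
  8:373  9:933  10:1863  11:690  12:1773  13:1307  14:1857  15:471
  16:608  17:731  18:343  19:1789  20:1891  21:1712  22:56  23:93
  24:468  25:1474  26:1124  27:55  28:1032  29:599  30:1378  31:1522
  32:925  33:1571  34:1738  35:1005  36:589  37:1013  38:881  39:1916
  40:1649  41:683  42:542  43:273  44:1185
Giant step factor: 1012^(-45) ≡ 366 (mod 1951).
Scan 510·366^i mod 1951 for i = 0, 1, …:
  i=0: 510   i=1: 1315   i=2: 1344   i=3: 252
  i=4: 535   i=5: 710   i=6: 377   i=7: 1412
Match at i=7, j=6: k = 7·45 + 6 = 321.

321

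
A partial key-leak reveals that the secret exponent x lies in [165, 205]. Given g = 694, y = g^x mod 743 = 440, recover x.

183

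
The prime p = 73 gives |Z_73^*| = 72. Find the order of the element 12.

36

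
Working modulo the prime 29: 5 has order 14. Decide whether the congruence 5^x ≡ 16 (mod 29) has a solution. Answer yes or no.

yes

16 ∈ ⟨5⟩ iff 16^14 ≡ 1 (mod 29), since |⟨5⟩| = 14.
16^14 mod 29 = 1.
Since 1 = 1, 16 lies in the subgroup.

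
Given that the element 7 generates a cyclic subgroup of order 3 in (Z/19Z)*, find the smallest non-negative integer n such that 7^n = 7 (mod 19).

1

Successive powers of 7 modulo 19:
  7^0=1  7^1=7
So 7^1 ≡ 7 (mod 19), giving n = 1.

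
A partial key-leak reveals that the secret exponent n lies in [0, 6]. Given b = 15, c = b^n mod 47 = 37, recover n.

2

Compute 15^0 mod 47 = 1, then multiply by 15 repeatedly:
  15^0=1  15^1=15  15^2=37
Found 37 at exponent 2.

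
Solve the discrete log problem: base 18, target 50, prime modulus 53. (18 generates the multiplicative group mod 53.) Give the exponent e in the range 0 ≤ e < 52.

25

Successive powers of 18 modulo 53:
  18^0=1  18^1=18  18^2=6  18^3=2  18^4=36  18^5=12
  18^6=4  18^7=19  18^8=24  18^9=8  18^10=38  18^11=48
  18^12=16  18^13=23  18^14=43  18^15=32  18^16=46  18^17=33
  18^18=11  18^19=39  18^20=13  18^21=22  18^22=25  18^23=26
  18^24=44  18^25=50
So 18^25 ≡ 50 (mod 53), giving e = 25.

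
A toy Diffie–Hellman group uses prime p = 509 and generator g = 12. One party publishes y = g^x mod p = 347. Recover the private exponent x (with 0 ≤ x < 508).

Baby-step giant-step with m = ceil(sqrt(508)) = 23.
Baby table (12^j mod 509 for j=0..22):
  0:1  1:12  2:144  3:201  4:376  5:440  6:190  7:244
  8:383  9:15  10:180  11:124  12:470  13:41  14:492  15:305
  16:97  17:146  18:225  19:155  20:333  21:433  22:106
Giant step factor: 12^(-23) ≡ 507 (mod 509).
Scan 347·507^i mod 509 for i = 0, 1, …:
  i=0: 347   i=1: 324   i=2: 370   i=3: 278
  i=4: 462   i=5: 94   i=6: 321   i=7: 376
Match at i=7, j=4: x = 7·23 + 4 = 165.

165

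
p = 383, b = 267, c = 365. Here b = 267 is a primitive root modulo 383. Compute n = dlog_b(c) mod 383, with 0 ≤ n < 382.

Baby-step giant-step with m = ceil(sqrt(382)) = 20.
Baby table (267^j mod 383 for j=0..19):
  0:1  1:267  2:51  3:212  4:303  5:88  6:133  7:275
  8:272  9:237  10:84  11:214  12:71  13:190  14:174  15:115
  16:65  17:120  18:251  19:375
Giant step factor: 267^(-20) ≡ 357 (mod 383).
Scan 365·357^i mod 383 for i = 0, 1, …:
  i=0: 365   i=1: 85   i=2: 88
Match at i=2, j=5: n = 2·20 + 5 = 45.

45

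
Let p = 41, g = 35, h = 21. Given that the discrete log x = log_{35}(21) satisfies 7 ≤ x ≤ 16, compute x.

14

Compute 35^7 mod 41 = 12, then multiply by 35 repeatedly:
  35^7=12  35^8=10  35^9=22  35^10=32  35^11=13
  35^12=4  35^13=17  35^14=21
Found 21 at exponent 14.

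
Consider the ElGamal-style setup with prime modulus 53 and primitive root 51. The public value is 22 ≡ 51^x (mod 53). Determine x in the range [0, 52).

33

Baby-step giant-step with m = ceil(sqrt(52)) = 8.
Baby table (51^j mod 53 for j=0..7):
  0:1  1:51  2:4  3:45  4:16  5:21  6:11  7:31
Giant step factor: 51^(-8) ≡ 47 (mod 53).
Scan 22·47^i mod 53 for i = 0, 1, …:
  i=0: 22   i=1: 27   i=2: 50   i=3: 18
  i=4: 51
Match at i=4, j=1: x = 4·8 + 1 = 33.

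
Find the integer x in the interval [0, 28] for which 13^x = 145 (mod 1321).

20

Compute 13^0 mod 1321 = 1, then multiply by 13 repeatedly:
  13^0=1  13^1=13  13^2=169  13^3=876  13^4=820
  13^5=92  13^6=1196  13^7=1017  13^8=11  13^9=143
  13^10=538  13^11=389  13^12=1094  13^13=1012  13^14=1267
  13^15=619  13^16=121  13^17=252  13^18=634  13^19=316
  13^20=145
Found 145 at exponent 20.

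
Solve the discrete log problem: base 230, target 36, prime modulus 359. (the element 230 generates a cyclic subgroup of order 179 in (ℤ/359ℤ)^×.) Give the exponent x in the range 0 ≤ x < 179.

Baby-step giant-step with m = ceil(sqrt(179)) = 14.
Baby table (230^j mod 359 for j=0..13):
  0:1  1:230  2:127  3:131  4:333  5:123  6:288  7:184
  8:317  9:33  10:51  11:242  12:15  13:219
Giant step factor: 230^(-14) ≡ 297 (mod 359).
Scan 36·297^i mod 359 for i = 0, 1, …:
  i=0: 36   i=1: 281   i=2: 169   i=3: 292
  i=4: 205   i=5: 214   i=6: 15
Match at i=6, j=12: x = 6·14 + 12 = 96.

96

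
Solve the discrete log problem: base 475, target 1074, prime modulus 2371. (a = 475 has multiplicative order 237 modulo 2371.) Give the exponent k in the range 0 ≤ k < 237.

Baby-step giant-step with m = ceil(sqrt(237)) = 16.
Baby table (475^j mod 2371 for j=0..15):
  0:1  1:475  2:380  3:304  4:2140  5:1712  6:2318  7:906
  8:1199  9:485  10:388  11:1733  12:438  13:1773  14:470  15:376
Giant step factor: 475^(-16) ≡ 670 (mod 2371).
Scan 1074·670^i mod 2371 for i = 0, 1, …:
  i=0: 1074   i=1: 1167   i=2: 1831   i=3: 963
  i=4: 298   i=5: 496   i=6: 380
Match at i=6, j=2: k = 6·16 + 2 = 98.

98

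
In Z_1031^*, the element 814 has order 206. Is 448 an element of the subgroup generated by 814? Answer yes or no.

no

448 ∈ ⟨814⟩ iff 448^206 ≡ 1 (mod 1031), since |⟨814⟩| = 206.
448^206 mod 1031 = 264.
Since 264 ≠ 1, 448 does not lie in the subgroup.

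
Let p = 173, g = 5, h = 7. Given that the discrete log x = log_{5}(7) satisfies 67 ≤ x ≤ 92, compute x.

73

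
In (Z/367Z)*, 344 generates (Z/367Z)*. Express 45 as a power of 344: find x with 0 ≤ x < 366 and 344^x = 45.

279

Baby-step giant-step with m = ceil(sqrt(366)) = 20.
Baby table (344^j mod 367 for j=0..19):
  0:1  1:344  2:162  3:311  4:187  5:103  6:200  7:171
  8:104  9:177  10:333  11:48  12:364  13:69  14:248  15:168
  16:173  17:58  18:134  19:221
Giant step factor: 344^(-20) ≡ 347 (mod 367).
Scan 45·347^i mod 367 for i = 0, 1, …:
  i=0: 45   i=1: 201   i=2: 17   i=3: 27
  i=4: 194   i=5: 157   i=6: 163   i=7: 43
  i=8: 241   i=9: 318   i=10: 246   i=11: 218
  i=12: 44   i=13: 221
Match at i=13, j=19: x = 13·20 + 19 = 279.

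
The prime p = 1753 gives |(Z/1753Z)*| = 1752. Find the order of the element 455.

The order of 455 must divide p − 1 = 1752 = 2^3 · 3 · 73.
Divisors: 1, 2, 3, 4, 6, 8, 12, 24, 73, 146, 219, 292, 438, 584, 876, 1752.
Check each in increasing order: 455^1 ≡ 455;  455^2 ≡ 171;  455^3 ≡ 673;  455^4 ≡ 1193;  455^6 ≡ 655;  455^8 ≡ 1566;  455^12 ≡ 1293;  455^24 ≡ 1240;  455^73 ≡ 1348;  455^146 ≡ 996;  455^219 ≡ 1563;  455^292 ≡ 1571;  455^438 ≡ 1040;  455^584 ≡ 1570;  455^876 ≡ 1752;  455^1752 ≡ 1.
Smallest exponent giving 1 is 1752.

1752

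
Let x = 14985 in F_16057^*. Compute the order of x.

1784

The order of 14985 must divide p − 1 = 16056 = 2^3 · 3^2 · 223.
Divisors: 1, 2, 3, 4, 6, 8, 9, 12, 18, 24, 36, 72, 223, 446, 669, 892, 1338, 1784, 2007, 2676, 4014, 5352, 8028, 16056.
Check each in increasing order: 14985^1 ≡ 14985;  14985^2 ≡ 9137;  14985^3 ≡ 15963;  14985^4 ≡ 4426;  14985^6 ≡ 8836;  14985^8 ≡ 15993;  14985^9 ≡ 4380;  14985^12 ≡ 5762;  14985^18 ≡ 12342;  14985^24 ≡ 10825;  14985^36 ≡ 8262;  14985^72 ≡ 2337;  14985^223 ≡ 12554;  14985^446 ≡ 3461;  14985^669 ≡ 15209;  14985^892 ≡ 16056;  14985^1338 ≡ 12596;  14985^1784 ≡ 1.
Smallest exponent giving 1 is 1784.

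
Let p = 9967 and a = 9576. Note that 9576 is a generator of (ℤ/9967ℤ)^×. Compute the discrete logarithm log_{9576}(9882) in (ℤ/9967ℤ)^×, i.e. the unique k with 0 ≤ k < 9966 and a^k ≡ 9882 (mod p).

6691

Baby-step giant-step with m = ceil(sqrt(9966)) = 100.
Baby table (9576^j mod 9967 for j=0..99):
  0:1  1:9576  2:3376  3:5595  4:5095  5:1255  6:7645  7:905
  8:4957  9:5378  10:239  11:6221  12:9504  13:1627  14:1731  15:935
  16:3194  17:6988  18:8617  19:9566  20:7286  21:1736  22:8947  23:140
  24:5062  25:4191  26:5874  27:5643  28:6261  29:3831  30:7096  31:6257
  32:5395  33:3559  34:3811  35:4949  36:8506  37:3132  38:1329  39:8612
  40:1554  41:373  42:3662  43:3406  44:3832  45:6705  46:9633  47:1023
  48:8654  49:5066  50:2627  51:9411  52:8089  53:6707  54:8851  55:7775
  56:9877  57:5289  58:5137  59:4767  60:9899  61:6654  62:9640  63:8253
  64:2385  65:4363  66:8391  67:8229  68:1802  69:3075  70:3682  71:5553
  72:1583  73:8968  74:1896  75:6189  76:2082  77:3232  78:2097  79:7334
  80:2902  81:1556  82:9558  83:447  84:4629  85:4055  86:9215  87:4989
  88:2833  89:8601  90:5855  91:3105  92:1919  93:7163  94:9961  95:2346
  96:9645  97:6298  98:9298  99:2437
Giant step factor: 9576^(-100) ≡ 1463 (mod 9967).
Scan 9882·1463^i mod 9967 for i = 0, 1, …:
  i=0: 9882   i=1: 5216   i=2: 6253   i=3: 8400
  i=4: 9856   i=5: 7046   i=6: 2420   i=7: 2175
  i=8: 2552   i=9: 5918     …   i=65: 2080
  i=66: 3105
Match at i=66, j=91: k = 66·100 + 91 = 6691.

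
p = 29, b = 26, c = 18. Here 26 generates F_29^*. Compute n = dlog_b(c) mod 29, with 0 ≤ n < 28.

Successive powers of 26 modulo 29:
  26^0=1  26^1=26  26^2=9  26^3=2  26^4=23  26^5=18
So 26^5 ≡ 18 (mod 29), giving n = 5.

5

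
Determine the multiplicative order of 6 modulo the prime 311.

The order of 6 must divide p − 1 = 310 = 2 · 5 · 31.
Divisors: 1, 2, 5, 10, 31, 62, 155, 310.
Check each in increasing order: 6^1 ≡ 6;  6^2 ≡ 36;  6^5 ≡ 1.
Smallest exponent giving 1 is 5.

5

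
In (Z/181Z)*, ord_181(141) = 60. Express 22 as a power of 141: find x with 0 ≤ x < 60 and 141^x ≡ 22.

Baby-step giant-step with m = ceil(sqrt(60)) = 8.
Baby table (141^j mod 181 for j=0..7):
  0:1  1:141  2:152  3:74  4:117  5:26  6:46  7:151
Giant step factor: 141^(-8) ≡ 27 (mod 181).
Scan 22·27^i mod 181 for i = 0, 1, …:
  i=0: 22   i=1: 51   i=2: 110   i=3: 74
Match at i=3, j=3: x = 3·8 + 3 = 27.

27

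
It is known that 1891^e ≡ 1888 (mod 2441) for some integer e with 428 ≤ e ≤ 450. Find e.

440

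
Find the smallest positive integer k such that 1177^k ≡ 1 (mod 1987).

1986

The order of 1177 must divide p − 1 = 1986 = 2 · 3 · 331.
Divisors: 1, 2, 3, 6, 331, 662, 993, 1986.
Check each in increasing order: 1177^1 ≡ 1177;  1177^2 ≡ 390;  1177^3 ≡ 33;  1177^6 ≡ 1089;  1177^331 ≡ 648;  1177^662 ≡ 647;  1177^993 ≡ 1986;  1177^1986 ≡ 1.
Smallest exponent giving 1 is 1986.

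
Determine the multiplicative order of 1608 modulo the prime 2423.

The order of 1608 must divide p − 1 = 2422 = 2 · 7 · 173.
Divisors: 1, 2, 7, 14, 173, 346, 1211, 2422.
Check each in increasing order: 1608^1 ≡ 1608;  1608^2 ≡ 323;  1608^7 ≡ 1953;  1608^14 ≡ 407;  1608^173 ≡ 851;  1608^346 ≡ 2147;  1608^1211 ≡ 1.
Smallest exponent giving 1 is 1211.

1211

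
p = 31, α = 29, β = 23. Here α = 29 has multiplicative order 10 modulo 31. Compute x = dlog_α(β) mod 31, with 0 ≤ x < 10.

3

Successive powers of 29 modulo 31:
  29^0=1  29^1=29  29^2=4  29^3=23
So 29^3 ≡ 23 (mod 31), giving x = 3.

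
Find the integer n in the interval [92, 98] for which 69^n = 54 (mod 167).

Compute 69^92 mod 167 = 16, then multiply by 69 repeatedly:
  69^92=16  69^93=102  69^94=24  69^95=153  69^96=36
  69^97=146  69^98=54
Found 54 at exponent 98.

98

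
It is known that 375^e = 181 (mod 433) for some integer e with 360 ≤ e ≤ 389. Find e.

379

Compute 375^360 mod 433 = 235, then multiply by 375 repeatedly:
  375^360=235  375^361=226  375^362=315  375^363=349  375^364=109
  375^365=173  375^366=358  375^367=20  375^368=139  375^369=165
  375^370=389  375^371=387  375^372=70  375^373=270  375^374=361
  375^375=279  375^376=272  375^377=245  375^378=79  375^379=181
Found 181 at exponent 379.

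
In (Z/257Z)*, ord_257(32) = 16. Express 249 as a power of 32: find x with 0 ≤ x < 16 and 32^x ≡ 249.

Successive powers of 32 modulo 257:
  32^0=1  32^1=32  32^2=253  32^3=129  32^4=16  32^5=255
  32^6=193  32^7=8  32^8=256  32^9=225  32^10=4  32^11=128
  32^12=241  32^13=2  32^14=64  32^15=249
So 32^15 ≡ 249 (mod 257), giving x = 15.

15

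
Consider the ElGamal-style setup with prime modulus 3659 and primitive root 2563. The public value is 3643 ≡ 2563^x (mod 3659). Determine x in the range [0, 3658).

723

Baby-step giant-step with m = ceil(sqrt(3658)) = 61.
Baby table (2563^j mod 3659 for j=0..60):
  0:1  1:2563  2:1064  3:1077  4:1465  5:661  6:26  7:776
  8:2051  9:2389  10:1500  11:2550  12:676  13:1881  14:2100  15:3570
  16:2410  17:438  18:2940  19:1339  20:3374  21:1345  22:457  23:411
  24:3260  25:1883  26:3567  27:2039  28:905  29:3368  30:603  31:1391
  32:1267  33:1788  34:1576  35:3411  36:1042  37:3235  38:11  39:2580
  40:727  41:870  42:1479  43:3612  44:286  45:1218  46:607  47:666
  48:1864  49:2437  50:118  51:2396  52:1146  53:2680  54:897  55:1159
  56:3068  57:93  58:524  59:159  60:1368
Giant step factor: 2563^(-61) ≡ 2237 (mod 3659).
Scan 3643·2237^i mod 3659 for i = 0, 1, …:
  i=0: 3643   i=1: 798   i=2: 3193   i=3: 373
  i=4: 149   i=5: 344   i=6: 1138   i=7: 2701
  i=8: 1128   i=9: 2285   i=10: 3581   i=11: 1146
Match at i=11, j=52: x = 11·61 + 52 = 723.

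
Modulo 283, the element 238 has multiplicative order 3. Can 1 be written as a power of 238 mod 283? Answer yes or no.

1 ∈ ⟨238⟩ iff 1^3 ≡ 1 (mod 283), since |⟨238⟩| = 3.
1^3 mod 283 = 1.
Since 1 = 1, 1 lies in the subgroup.

yes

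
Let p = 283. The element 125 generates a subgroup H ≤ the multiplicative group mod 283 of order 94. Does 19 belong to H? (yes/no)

yes

19 ∈ ⟨125⟩ iff 19^94 ≡ 1 (mod 283), since |⟨125⟩| = 94.
19^94 mod 283 = 1.
Since 1 = 1, 19 lies in the subgroup.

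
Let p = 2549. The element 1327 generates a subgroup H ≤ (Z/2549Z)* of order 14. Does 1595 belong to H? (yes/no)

no

1595 ∈ ⟨1327⟩ iff 1595^14 ≡ 1 (mod 2549), since |⟨1327⟩| = 14.
1595^14 mod 2549 = 61.
Since 61 ≠ 1, 1595 does not lie in the subgroup.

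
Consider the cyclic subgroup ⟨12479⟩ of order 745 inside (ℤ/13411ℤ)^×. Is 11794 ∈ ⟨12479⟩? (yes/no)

11794 ∈ ⟨12479⟩ iff 11794^745 ≡ 1 (mod 13411), since |⟨12479⟩| = 745.
11794^745 mod 13411 = 4603.
Since 4603 ≠ 1, 11794 does not lie in the subgroup.

no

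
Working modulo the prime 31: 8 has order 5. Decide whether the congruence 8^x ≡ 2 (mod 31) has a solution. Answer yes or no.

yes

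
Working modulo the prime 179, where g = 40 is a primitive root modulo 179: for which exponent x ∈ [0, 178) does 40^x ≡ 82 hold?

Baby-step giant-step with m = ceil(sqrt(178)) = 14.
Baby table (40^j mod 179 for j=0..13):
  0:1  1:40  2:168  3:97  4:121  5:7  6:101  7:102
  8:142  9:131  10:49  11:170  12:177  13:99
Giant step factor: 40^(-14) ≡ 57 (mod 179).
Scan 82·57^i mod 179 for i = 0, 1, …:
  i=0: 82   i=1: 20   i=2: 66   i=3: 3
  i=4: 171   i=5: 81   i=6: 142
Match at i=6, j=8: x = 6·14 + 8 = 92.

92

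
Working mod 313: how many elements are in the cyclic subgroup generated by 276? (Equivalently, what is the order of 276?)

The order of 276 must divide p − 1 = 312 = 2^3 · 3 · 13.
Divisors: 1, 2, 3, 4, 6, 8, 12, 13, 24, 26, 39, 52, 78, 104, 156, 312.
Check each in increasing order: 276^1 ≡ 276;  276^2 ≡ 117;  276^3 ≡ 53;  276^4 ≡ 230;  276^6 ≡ 305;  276^8 ≡ 3;  276^12 ≡ 64;  276^13 ≡ 136;  276^24 ≡ 27;  276^26 ≡ 29;  276^39 ≡ 188;  276^52 ≡ 215;  276^78 ≡ 288;  276^104 ≡ 214;  276^156 ≡ 312;  276^312 ≡ 1.
Smallest exponent giving 1 is 312.

312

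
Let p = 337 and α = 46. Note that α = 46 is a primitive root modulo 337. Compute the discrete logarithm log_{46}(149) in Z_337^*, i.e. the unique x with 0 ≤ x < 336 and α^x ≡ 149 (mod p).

250

Baby-step giant-step with m = ceil(sqrt(336)) = 19.
Baby table (46^j mod 337 for j=0..18):
  0:1  1:46  2:94  3:280  4:74  5:34  6:216  7:163
  8:84  9:157  10:145  11:267  12:150  13:160  14:283  15:212
  16:316  17:45  18:48
Giant step factor: 46^(-19) ≡ 183 (mod 337).
Scan 149·183^i mod 337 for i = 0, 1, …:
  i=0: 149   i=1: 307   i=2: 239   i=3: 264
  i=4: 121   i=5: 238   i=6: 81   i=7: 332
  i=8: 96   i=9: 44   i=10: 301   i=11: 152
  i=12: 182   i=13: 280
Match at i=13, j=3: x = 13·19 + 3 = 250.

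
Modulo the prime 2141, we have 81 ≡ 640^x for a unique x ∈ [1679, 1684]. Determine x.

1684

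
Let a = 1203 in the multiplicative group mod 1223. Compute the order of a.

611

The order of 1203 must divide p − 1 = 1222 = 2 · 13 · 47.
Divisors: 1, 2, 13, 26, 47, 94, 611, 1222.
Check each in increasing order: 1203^1 ≡ 1203;  1203^2 ≡ 400;  1203^13 ≡ 27;  1203^26 ≡ 729;  1203^47 ≡ 117;  1203^94 ≡ 236;  1203^611 ≡ 1.
Smallest exponent giving 1 is 611.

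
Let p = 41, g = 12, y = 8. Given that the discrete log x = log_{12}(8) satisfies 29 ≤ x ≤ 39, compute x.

34

Compute 12^29 mod 41 = 30, then multiply by 12 repeatedly:
  12^29=30  12^30=32  12^31=15  12^32=16  12^33=28
  12^34=8
Found 8 at exponent 34.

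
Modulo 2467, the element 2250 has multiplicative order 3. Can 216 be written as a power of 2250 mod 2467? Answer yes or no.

yes

⟨2250⟩ has order 3; its elements mod 2467 are {1, 216, 2250}.
216 is in this set.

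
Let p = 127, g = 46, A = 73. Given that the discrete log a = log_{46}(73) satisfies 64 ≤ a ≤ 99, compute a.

66

Compute 46^64 mod 127 = 81, then multiply by 46 repeatedly:
  46^64=81  46^65=43  46^66=73
Found 73 at exponent 66.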